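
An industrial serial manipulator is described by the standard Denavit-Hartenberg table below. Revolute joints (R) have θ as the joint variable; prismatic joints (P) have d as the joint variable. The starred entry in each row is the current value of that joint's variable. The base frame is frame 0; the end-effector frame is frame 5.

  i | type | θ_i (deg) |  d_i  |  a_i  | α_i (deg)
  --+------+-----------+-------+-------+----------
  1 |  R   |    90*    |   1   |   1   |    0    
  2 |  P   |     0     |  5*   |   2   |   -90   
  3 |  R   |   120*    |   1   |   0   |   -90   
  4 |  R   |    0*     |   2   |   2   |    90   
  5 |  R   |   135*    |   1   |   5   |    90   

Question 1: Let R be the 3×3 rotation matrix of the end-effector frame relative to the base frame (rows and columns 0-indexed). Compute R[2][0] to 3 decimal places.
0.966

End-effector x-axis (col 0 of R) = (0.0000,-0.2588,0.9659)
R[2][0] = 0.9659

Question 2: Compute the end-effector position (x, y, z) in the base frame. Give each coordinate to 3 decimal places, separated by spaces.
after link 1: o_1 = (0.0000, 1.0000, 1.0000)
after link 2: o_2 = (0.0000, 3.0000, 6.0000)
after link 3: o_3 = (-1.0000, 3.0000, 6.0000)
after link 4: o_4 = (-1.0000, 0.2679, 5.2679)
after link 5: o_5 = (-2.0000, -1.0261, 10.0976)

-2.000 -1.026 10.098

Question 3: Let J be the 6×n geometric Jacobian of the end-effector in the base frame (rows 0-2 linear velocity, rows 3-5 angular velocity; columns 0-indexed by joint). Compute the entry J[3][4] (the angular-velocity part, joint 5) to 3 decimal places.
axis z_4 = (-1.0000,0.0000,0.0000); lever o_n−o_4 = (-1.0000,-1.2941,4.8296)
cross product → J_v[:, 4] = (0.0000,4.8296,1.2941)
J_ω[:, 4] = z_4
entry J[3][4] = -1.0000

-1.000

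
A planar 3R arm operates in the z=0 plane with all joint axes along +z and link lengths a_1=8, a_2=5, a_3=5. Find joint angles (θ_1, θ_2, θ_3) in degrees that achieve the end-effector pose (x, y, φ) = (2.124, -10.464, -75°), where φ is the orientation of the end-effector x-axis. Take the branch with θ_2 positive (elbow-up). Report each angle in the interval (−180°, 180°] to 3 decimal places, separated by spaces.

wrist centre = target − a_3·(cos φ, sin φ) = (0.8299, -5.6344)
cos θ_2 = (32.4349−8²−5²)/(2·8·5) = -0.7071; θ_2 = 134.9965° (elbow-up)
β = atan2(-5.6344,0.8299) = -81.6210°; ψ = atan2(3.5357,4.4647) = 38.3770°
θ_1 = β − ψ = -119.9980°
θ_3 = φ − θ_1 − θ_2 = -89.9985° (wrapped to (-180°,180°])

-119.998 134.997 -89.999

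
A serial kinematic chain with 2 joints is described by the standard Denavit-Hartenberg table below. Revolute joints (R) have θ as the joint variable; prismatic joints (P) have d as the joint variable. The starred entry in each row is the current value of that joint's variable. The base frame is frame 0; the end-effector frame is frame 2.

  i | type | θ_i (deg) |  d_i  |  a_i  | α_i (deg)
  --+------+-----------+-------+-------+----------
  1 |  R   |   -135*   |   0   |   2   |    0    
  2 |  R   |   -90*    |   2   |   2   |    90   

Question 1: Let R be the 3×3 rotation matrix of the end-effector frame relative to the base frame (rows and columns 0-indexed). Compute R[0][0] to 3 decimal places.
-0.707

End-effector x-axis (col 0 of R) = (-0.7071,0.7071,0.0000)
R[0][0] = -0.7071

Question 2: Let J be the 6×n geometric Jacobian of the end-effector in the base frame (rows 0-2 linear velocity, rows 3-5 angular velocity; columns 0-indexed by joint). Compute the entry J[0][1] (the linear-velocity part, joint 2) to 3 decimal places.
axis z_1 = (0.0000,0.0000,1.0000); lever o_n−o_1 = (-1.4142,1.4142,2.0000)
cross product → J_v[:, 1] = (-1.4142,-1.4142,0.0000)
J_ω[:, 1] = z_1
entry J[0][1] = -1.4142

-1.414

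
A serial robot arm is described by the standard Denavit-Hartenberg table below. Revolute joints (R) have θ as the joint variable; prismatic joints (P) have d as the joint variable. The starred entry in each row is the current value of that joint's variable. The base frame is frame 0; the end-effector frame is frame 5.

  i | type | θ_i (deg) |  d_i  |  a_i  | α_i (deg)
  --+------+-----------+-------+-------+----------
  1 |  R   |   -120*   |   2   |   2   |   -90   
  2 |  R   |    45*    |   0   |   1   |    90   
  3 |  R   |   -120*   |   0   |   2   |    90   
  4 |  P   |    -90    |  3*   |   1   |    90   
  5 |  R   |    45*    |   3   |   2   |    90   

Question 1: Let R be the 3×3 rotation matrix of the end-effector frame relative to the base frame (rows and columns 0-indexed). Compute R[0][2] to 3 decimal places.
-0.273

End-effector z-axis (col 2 of R) = (-0.2727,0.2348,-0.9330)
R[0][2] = -0.2727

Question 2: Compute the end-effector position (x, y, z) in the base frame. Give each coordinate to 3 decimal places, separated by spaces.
after link 1: o_1 = (-1.0000, -1.7321, 2.0000)
after link 2: o_2 = (-1.3536, -2.3444, 1.2929)
after link 3: o_3 = (-2.5000, -0.8660, 2.0000)
after link 4: o_4 = (0.0712, 0.5873, 3.1300)
after link 5: o_5 = (3.3362, -0.3678, 1.9354)

3.336 -0.368 1.935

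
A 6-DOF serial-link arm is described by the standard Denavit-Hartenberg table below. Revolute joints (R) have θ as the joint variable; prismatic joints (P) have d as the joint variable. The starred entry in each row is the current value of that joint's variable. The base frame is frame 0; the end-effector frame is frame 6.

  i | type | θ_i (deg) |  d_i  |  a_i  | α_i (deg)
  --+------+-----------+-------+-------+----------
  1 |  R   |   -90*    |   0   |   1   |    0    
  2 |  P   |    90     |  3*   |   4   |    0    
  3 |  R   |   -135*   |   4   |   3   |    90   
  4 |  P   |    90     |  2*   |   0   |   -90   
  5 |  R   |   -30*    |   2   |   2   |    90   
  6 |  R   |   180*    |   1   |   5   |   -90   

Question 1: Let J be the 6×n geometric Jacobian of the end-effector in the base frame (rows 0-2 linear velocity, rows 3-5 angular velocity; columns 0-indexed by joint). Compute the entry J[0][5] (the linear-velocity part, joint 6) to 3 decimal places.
-3.536

axis z_5 = (-0.6124,0.6124,-0.5000); lever o_n−o_5 = (1.1554,-1.1554,-4.8301)
cross product → J_v[:, 5] = (-3.5355,-3.5355,-0.0000)
J_ω[:, 5] = z_5
entry J[0][5] = -3.5355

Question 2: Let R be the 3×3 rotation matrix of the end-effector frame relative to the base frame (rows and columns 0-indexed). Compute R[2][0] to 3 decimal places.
-0.866

End-effector x-axis (col 0 of R) = (0.3536,-0.3536,-0.8660)
R[2][0] = -0.8660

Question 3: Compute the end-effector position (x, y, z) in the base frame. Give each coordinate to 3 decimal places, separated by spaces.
2.327 -0.741 3.902

after link 1: o_1 = (0.0000, -1.0000, 0.0000)
after link 2: o_2 = (4.0000, -1.0000, 3.0000)
after link 3: o_3 = (1.8787, -3.1213, 7.0000)
after link 4: o_4 = (0.4645, -1.7071, 7.0000)
after link 5: o_5 = (1.1716, 0.4142, 8.7321)
after link 6: o_6 = (2.3270, -0.7412, 3.9019)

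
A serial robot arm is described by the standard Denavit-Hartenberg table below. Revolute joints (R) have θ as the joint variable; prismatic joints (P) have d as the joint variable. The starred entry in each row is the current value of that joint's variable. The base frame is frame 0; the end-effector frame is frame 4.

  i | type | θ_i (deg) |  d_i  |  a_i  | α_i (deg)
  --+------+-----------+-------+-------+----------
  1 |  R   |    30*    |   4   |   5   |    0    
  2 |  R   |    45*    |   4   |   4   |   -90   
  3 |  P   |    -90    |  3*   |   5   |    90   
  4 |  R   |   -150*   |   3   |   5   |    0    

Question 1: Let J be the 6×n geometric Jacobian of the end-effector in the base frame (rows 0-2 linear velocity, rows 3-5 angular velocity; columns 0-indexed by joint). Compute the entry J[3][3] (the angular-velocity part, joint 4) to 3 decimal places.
-0.259

axis z_3 = (-0.2588,-0.9659,0.0000); lever o_n−o_3 = (1.6384,-3.5448,-4.3301)
cross product → J_v[:, 3] = (4.1826,-1.1207,2.5000)
J_ω[:, 3] = z_3
entry J[3][3] = -0.2588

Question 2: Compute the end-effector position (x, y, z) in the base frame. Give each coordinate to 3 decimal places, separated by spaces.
4.106 3.595 8.670

after link 1: o_1 = (4.3301, 2.5000, 4.0000)
after link 2: o_2 = (5.3654, 6.3637, 8.0000)
after link 3: o_3 = (2.4676, 7.1402, 13.0000)
after link 4: o_4 = (4.1060, 3.5953, 8.6699)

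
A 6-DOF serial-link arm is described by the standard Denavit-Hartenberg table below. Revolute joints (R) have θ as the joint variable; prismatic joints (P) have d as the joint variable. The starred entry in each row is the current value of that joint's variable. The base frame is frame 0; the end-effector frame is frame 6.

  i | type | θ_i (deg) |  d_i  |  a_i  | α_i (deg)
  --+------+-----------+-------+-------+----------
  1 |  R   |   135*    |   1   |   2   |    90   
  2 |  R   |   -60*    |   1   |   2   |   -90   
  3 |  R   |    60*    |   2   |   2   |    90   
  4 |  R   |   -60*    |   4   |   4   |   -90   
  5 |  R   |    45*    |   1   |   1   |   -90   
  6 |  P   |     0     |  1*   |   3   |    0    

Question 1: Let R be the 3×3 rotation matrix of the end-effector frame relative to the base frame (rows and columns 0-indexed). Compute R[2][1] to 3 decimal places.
0.125

End-effector y-axis (col 1 of R) = (0.9896,0.0711,0.1250)
R[2][1] = 0.1250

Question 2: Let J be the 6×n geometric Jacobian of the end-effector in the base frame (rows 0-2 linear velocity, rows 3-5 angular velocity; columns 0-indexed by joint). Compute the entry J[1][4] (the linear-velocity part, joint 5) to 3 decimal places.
axis z_4 = (-0.9896,-0.0711,-0.1250); lever o_n−o_4 = (-0.8691,-3.9906,1.1488)
cross product → J_v[:, 4] = (-0.5804,1.2455,3.8874)
J_ω[:, 4] = z_4
entry J[1][4] = 1.2455

1.246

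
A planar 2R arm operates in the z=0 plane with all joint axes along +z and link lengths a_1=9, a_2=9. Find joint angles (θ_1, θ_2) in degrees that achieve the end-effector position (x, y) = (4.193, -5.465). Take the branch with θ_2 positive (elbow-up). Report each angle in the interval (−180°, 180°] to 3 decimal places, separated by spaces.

cos θ_2 = (47.4475−9²−9²)/(2·9·9) = -0.7071; θ_2 = 135.0006° (elbow-up)
β = atan2(-5.4650,4.1930) = -52.5029°; ψ = atan2(6.3639,2.6360) = 67.5003°
θ_1 = β − ψ = -120.0032°

-120.003 135.001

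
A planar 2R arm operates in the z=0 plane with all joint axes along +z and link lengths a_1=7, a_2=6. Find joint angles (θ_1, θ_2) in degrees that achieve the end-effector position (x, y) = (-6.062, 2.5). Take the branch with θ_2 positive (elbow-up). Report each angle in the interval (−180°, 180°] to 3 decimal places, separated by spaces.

105.177 120.002

cos θ_2 = (42.9978−7²−6²)/(2·7·6) = -0.5000; θ_2 = 120.0017° (elbow-up)
β = atan2(2.5000,-6.0620) = 157.5885°; ψ = atan2(5.1961,3.9998) = 52.4115°
θ_1 = β − ψ = 105.1770°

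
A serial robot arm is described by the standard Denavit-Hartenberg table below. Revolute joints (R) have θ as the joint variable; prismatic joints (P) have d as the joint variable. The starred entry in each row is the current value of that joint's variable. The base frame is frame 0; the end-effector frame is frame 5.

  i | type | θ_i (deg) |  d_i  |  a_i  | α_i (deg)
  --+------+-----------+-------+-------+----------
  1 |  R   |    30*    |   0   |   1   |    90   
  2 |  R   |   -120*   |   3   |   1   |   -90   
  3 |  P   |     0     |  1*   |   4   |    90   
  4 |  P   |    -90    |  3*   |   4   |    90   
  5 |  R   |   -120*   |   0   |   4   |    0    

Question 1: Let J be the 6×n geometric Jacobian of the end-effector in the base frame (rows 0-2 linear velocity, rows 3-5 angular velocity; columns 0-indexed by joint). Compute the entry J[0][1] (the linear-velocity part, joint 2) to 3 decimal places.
axis z_1 = (0.5000,-0.8660,0.0000); lever o_n−o_1 = (-1.6471,-3.8792,-3.8301)
cross product → J_v[:, 1] = (3.3170,1.9151,-3.3660)
J_ω[:, 1] = z_1
entry J[0][1] = 3.3170

3.317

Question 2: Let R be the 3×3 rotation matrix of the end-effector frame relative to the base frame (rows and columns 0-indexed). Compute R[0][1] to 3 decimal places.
-0.900

End-effector y-axis (col 1 of R) = (-0.8995,0.0580,0.4330)
R[0][1] = -0.8995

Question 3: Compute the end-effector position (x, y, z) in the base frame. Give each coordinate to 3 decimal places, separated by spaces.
after link 1: o_1 = (0.8660, 0.5000, 0.0000)
after link 2: o_2 = (1.9330, -2.3481, -0.8660)
after link 3: o_3 = (0.9510, -2.9151, -4.8301)
after link 4: o_4 = (-0.5490, -7.2452, -2.8301)
after link 5: o_5 = (-0.7811, -3.3792, -3.8301)

-0.781 -3.379 -3.830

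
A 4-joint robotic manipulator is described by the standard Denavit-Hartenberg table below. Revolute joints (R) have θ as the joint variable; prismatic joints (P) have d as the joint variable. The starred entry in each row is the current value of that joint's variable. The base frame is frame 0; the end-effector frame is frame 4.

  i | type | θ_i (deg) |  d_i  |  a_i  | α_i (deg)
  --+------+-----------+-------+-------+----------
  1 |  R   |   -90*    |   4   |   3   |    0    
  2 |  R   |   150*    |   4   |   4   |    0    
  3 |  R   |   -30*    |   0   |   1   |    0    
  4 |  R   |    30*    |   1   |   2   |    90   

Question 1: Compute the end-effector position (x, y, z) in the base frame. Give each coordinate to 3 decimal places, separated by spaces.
after link 1: o_1 = (0.0000, -3.0000, 4.0000)
after link 2: o_2 = (2.0000, 0.4641, 8.0000)
after link 3: o_3 = (2.8660, 0.9641, 8.0000)
after link 4: o_4 = (3.8660, 2.6962, 9.0000)

3.866 2.696 9.000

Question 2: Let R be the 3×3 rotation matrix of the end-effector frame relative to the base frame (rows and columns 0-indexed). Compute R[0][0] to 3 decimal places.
0.500

End-effector x-axis (col 0 of R) = (0.5000,0.8660,0.0000)
R[0][0] = 0.5000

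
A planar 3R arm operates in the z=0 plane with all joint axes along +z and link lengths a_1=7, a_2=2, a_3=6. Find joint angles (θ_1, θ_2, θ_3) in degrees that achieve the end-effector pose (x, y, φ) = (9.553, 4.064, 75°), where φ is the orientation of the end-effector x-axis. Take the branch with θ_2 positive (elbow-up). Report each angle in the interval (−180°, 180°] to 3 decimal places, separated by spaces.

wrist centre = target − a_3·(cos φ, sin φ) = (8.0001, -1.7316)
cos θ_2 = (66.9997−7²−2²)/(2·7·2) = 0.5000; θ_2 = 60.0008° (elbow-up)
β = atan2(-1.7316,8.0001) = -12.2128°; ψ = atan2(1.7321,8.0000) = 12.2165°
θ_1 = β − ψ = -24.4293°
θ_3 = φ − θ_1 − θ_2 = 39.4285° (wrapped to (-180°,180°])

-24.429 60.001 39.428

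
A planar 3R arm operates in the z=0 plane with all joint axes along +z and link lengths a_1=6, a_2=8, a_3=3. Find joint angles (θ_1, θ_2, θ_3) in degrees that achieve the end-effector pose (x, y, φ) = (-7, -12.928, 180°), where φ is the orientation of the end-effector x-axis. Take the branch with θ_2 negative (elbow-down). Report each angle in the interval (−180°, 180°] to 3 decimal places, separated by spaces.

wrist centre = target − a_3·(cos φ, sin φ) = (-4.0000, -12.9280)
cos θ_2 = (183.1332−6²−8²)/(2·6·8) = 0.8660; θ_2 = -30.0063° (elbow-down)
β = atan2(-12.9280,-4.0000) = -107.1924°; ψ = atan2(-4.0008,12.9278) = -17.1957°
θ_1 = β − ψ = -89.9966°
θ_3 = φ − θ_1 − θ_2 = -59.9971° (wrapped to (-180°,180°])

-89.997 -30.006 -59.997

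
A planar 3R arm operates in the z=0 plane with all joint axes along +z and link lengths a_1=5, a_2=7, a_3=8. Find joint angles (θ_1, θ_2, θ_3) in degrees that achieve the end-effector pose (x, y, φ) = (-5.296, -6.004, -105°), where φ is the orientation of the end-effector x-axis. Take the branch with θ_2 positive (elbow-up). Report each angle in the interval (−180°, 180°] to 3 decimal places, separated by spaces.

44.991 150.007 60.001

wrist centre = target − a_3·(cos φ, sin φ) = (-3.2254, 1.7234)
cos θ_2 = (13.3736−5²−7²)/(2·5·7) = -0.8661; θ_2 = 150.0075° (elbow-up)
β = atan2(1.7234,-3.2254) = 151.8837°; ψ = atan2(3.4992,-1.0626) = 106.8924°
θ_1 = β − ψ = 44.9913°
θ_3 = φ − θ_1 − θ_2 = 60.0012° (wrapped to (-180°,180°])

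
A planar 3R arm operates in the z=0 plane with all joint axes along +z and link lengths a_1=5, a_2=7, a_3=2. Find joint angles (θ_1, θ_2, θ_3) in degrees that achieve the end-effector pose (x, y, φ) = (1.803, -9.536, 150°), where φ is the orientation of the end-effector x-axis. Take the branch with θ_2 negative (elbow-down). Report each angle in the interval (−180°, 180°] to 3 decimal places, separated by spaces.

-45.008 -44.993 -120.000

wrist centre = target − a_3·(cos φ, sin φ) = (3.5351, -10.5360)
cos θ_2 = (123.5039−5²−7²)/(2·5·7) = 0.7072; θ_2 = -44.9926° (elbow-down)
β = atan2(-10.5360,3.5351) = -71.4523°; ψ = atan2(-4.9491,9.9504) = -26.4448°
θ_1 = β − ψ = -45.0076°
θ_3 = φ − θ_1 − θ_2 = -119.9999° (wrapped to (-180°,180°])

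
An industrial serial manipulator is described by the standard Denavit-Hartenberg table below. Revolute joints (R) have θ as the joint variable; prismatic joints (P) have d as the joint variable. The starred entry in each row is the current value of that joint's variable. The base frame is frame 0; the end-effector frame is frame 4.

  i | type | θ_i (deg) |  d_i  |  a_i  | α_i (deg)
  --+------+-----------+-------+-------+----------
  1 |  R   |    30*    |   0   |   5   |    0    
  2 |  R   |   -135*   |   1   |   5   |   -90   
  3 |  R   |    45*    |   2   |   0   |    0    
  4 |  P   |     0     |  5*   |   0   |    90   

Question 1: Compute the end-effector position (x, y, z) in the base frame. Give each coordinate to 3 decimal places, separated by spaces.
9.798 -4.141 1.000

after link 1: o_1 = (4.3301, 2.5000, 0.0000)
after link 2: o_2 = (3.0360, -2.3296, 1.0000)
after link 3: o_3 = (4.9679, -2.8473, 1.0000)
after link 4: o_4 = (9.7975, -4.1414, 1.0000)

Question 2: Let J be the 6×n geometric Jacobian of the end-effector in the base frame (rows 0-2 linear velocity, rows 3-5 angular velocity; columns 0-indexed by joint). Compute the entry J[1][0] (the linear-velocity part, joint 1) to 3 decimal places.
axis z_0 = ẑ; lever o_n−o_0 = (9.7975,-4.1414,1.0000)
cross product → J_v[:, 0] = (4.1414,9.7975,-0.0000)
J_ω[:, 0] = z_0
entry J[1][0] = 9.7975

9.798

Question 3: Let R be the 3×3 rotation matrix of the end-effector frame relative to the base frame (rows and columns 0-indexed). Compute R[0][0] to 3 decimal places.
-0.183

End-effector x-axis (col 0 of R) = (-0.1830,-0.6830,-0.7071)
R[0][0] = -0.1830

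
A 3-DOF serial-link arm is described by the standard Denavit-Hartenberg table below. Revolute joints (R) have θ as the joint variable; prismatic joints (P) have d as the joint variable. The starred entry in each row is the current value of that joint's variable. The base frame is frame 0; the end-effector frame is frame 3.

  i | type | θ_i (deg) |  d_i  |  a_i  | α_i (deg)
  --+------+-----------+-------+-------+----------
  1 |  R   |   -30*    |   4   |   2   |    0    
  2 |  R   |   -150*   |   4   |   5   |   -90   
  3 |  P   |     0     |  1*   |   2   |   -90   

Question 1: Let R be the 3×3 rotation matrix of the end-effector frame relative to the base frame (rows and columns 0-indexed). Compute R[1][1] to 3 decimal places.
End-effector y-axis (col 1 of R) = (0.0000,1.0000,-0.0000)
R[1][1] = 1.0000

1.000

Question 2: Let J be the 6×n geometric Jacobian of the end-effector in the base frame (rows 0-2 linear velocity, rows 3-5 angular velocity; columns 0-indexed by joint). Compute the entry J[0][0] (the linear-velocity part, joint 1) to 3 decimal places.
axis z_0 = ẑ; lever o_n−o_0 = (-5.2679,-2.0000,8.0000)
cross product → J_v[:, 0] = (2.0000,-5.2679,0.0000)
J_ω[:, 0] = z_0
entry J[0][0] = 2.0000

2.000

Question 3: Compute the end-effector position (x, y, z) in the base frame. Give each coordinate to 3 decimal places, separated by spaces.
-5.268 -2.000 8.000

after link 1: o_1 = (1.7321, -1.0000, 4.0000)
after link 2: o_2 = (-3.2679, -1.0000, 8.0000)
after link 3: o_3 = (-5.2679, -2.0000, 8.0000)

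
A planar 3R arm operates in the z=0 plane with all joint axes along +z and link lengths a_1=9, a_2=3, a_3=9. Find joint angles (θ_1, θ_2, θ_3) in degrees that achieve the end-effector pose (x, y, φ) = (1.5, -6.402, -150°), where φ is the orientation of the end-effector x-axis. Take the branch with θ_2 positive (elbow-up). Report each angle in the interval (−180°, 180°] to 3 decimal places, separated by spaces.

-30.000 90.000 150.001

wrist centre = target − a_3·(cos φ, sin φ) = (9.2942, -1.9020)
cos θ_2 = (90.0003−9²−3²)/(2·9·3) = 0.0000; θ_2 = 89.9997° (elbow-up)
β = atan2(-1.9020,9.2942) = -11.5655°; ψ = atan2(3.0000,9.0000) = 18.4349°
θ_1 = β − ψ = -30.0004°
θ_3 = φ − θ_1 − θ_2 = 150.0007° (wrapped to (-180°,180°])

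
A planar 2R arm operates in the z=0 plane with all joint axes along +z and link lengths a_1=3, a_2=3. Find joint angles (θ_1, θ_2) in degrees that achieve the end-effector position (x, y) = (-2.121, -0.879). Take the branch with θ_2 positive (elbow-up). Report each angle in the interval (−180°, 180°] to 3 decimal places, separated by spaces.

135.009 135.004

cos θ_2 = (5.2713−3²−3²)/(2·3·3) = -0.7072; θ_2 = 135.0036° (elbow-up)
β = atan2(-0.8790,-2.1210) = -157.4896°; ψ = atan2(2.1212,0.8785) = 67.5018°
θ_1 = β − ψ = -224.9913°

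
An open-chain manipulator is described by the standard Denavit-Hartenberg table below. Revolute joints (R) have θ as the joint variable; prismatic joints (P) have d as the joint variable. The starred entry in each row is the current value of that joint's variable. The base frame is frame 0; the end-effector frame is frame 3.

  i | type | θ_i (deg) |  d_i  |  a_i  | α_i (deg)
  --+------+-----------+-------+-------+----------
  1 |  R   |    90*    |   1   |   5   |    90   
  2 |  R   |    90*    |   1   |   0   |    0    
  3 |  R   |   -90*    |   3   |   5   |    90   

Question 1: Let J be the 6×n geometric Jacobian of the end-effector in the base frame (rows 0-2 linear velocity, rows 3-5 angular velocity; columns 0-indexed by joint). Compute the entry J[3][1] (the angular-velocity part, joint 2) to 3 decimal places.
1.000

axis z_1 = (1.0000,-0.0000,0.0000); lever o_n−o_1 = (4.0000,5.0000,0.0000)
cross product → J_v[:, 1] = (-0.0000,0.0000,5.0000)
J_ω[:, 1] = z_1
entry J[3][1] = 1.0000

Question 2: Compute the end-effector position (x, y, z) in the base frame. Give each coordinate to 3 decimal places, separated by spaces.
4.000 10.000 1.000

after link 1: o_1 = (0.0000, 5.0000, 1.0000)
after link 2: o_2 = (1.0000, 5.0000, 1.0000)
after link 3: o_3 = (4.0000, 10.0000, 1.0000)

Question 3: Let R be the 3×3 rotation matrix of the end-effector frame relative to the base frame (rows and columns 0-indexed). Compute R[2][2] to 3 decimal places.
-1.000

End-effector z-axis (col 2 of R) = (0.0000,-0.0000,-1.0000)
R[2][2] = -1.0000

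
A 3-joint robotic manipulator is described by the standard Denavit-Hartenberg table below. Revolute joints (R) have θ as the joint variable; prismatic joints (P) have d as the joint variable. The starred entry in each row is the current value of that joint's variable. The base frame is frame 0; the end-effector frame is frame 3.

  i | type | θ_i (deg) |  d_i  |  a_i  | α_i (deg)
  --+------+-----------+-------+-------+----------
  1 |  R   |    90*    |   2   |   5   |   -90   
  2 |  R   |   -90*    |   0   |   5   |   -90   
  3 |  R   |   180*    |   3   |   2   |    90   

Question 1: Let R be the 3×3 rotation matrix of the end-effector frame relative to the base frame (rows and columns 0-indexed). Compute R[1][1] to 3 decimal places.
End-effector y-axis (col 1 of R) = (-0.0000,1.0000,-0.0000)
R[1][1] = 1.0000

1.000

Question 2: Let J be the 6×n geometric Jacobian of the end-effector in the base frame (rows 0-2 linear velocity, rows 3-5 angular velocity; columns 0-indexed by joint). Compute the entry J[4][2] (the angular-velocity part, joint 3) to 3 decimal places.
1.000

axis z_2 = (-0.0000,1.0000,-0.0000); lever o_n−o_2 = (0.0000,3.0000,-2.0000)
cross product → J_v[:, 2] = (-2.0000,-0.0000,-0.0000)
J_ω[:, 2] = z_2
entry J[4][2] = 1.0000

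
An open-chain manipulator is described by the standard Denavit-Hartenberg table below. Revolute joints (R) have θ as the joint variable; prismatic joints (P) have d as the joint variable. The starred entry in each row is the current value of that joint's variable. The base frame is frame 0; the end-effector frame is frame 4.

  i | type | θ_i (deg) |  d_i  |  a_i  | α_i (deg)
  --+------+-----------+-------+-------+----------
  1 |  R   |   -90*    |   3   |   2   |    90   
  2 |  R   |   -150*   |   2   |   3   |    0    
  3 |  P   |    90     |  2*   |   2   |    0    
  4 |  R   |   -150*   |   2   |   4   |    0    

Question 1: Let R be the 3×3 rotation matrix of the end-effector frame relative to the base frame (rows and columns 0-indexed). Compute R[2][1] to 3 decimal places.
End-effector y-axis (col 1 of R) = (-0.0000,0.5000,-0.8660)
R[2][1] = -0.8660

-0.866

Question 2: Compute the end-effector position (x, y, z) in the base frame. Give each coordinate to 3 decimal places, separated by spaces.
after link 1: o_1 = (0.0000, -2.0000, 3.0000)
after link 2: o_2 = (-2.0000, 0.5981, 1.5000)
after link 3: o_3 = (-4.0000, -0.4019, -0.2321)
after link 4: o_4 = (-6.0000, 3.0622, 1.7679)

-6.000 3.062 1.768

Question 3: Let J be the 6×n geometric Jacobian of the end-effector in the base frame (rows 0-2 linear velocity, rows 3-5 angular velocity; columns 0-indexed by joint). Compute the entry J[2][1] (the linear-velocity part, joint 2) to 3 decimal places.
-5.062

axis z_1 = (-1.0000,-0.0000,0.0000); lever o_n−o_1 = (-6.0000,5.0622,-1.2321)
cross product → J_v[:, 1] = (-0.0000,-1.2321,-5.0622)
J_ω[:, 1] = z_1
entry J[2][1] = -5.0622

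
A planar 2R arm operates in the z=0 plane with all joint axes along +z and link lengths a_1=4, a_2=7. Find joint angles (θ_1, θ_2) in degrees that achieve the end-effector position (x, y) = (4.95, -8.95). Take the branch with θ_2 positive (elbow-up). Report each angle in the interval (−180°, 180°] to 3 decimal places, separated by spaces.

-89.993 44.990

cos θ_2 = (104.6050−4²−7²)/(2·4·7) = 0.7072; θ_2 = 44.9898° (elbow-up)
β = atan2(-8.9500,4.9500) = -61.0542°; ψ = atan2(4.9489,8.9506) = 28.9385°
θ_1 = β − ψ = -89.9928°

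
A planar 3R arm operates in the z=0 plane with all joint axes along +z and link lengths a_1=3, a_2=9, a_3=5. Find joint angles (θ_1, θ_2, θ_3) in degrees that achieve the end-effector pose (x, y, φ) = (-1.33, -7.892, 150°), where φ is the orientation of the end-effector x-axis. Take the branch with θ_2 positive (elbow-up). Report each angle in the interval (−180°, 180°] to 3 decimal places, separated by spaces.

-120.004 60.007 -150.002

wrist centre = target − a_3·(cos φ, sin φ) = (3.0001, -10.3920)
cos θ_2 = (116.9944−3²−9²)/(2·3·9) = 0.4999; θ_2 = 60.0068° (elbow-up)
β = atan2(-10.3920,3.0001) = -73.8968°; ψ = atan2(7.7948,7.4991) = 46.1076°
θ_1 = β − ψ = -120.0044°
θ_3 = φ − θ_1 − θ_2 = -150.0024° (wrapped to (-180°,180°])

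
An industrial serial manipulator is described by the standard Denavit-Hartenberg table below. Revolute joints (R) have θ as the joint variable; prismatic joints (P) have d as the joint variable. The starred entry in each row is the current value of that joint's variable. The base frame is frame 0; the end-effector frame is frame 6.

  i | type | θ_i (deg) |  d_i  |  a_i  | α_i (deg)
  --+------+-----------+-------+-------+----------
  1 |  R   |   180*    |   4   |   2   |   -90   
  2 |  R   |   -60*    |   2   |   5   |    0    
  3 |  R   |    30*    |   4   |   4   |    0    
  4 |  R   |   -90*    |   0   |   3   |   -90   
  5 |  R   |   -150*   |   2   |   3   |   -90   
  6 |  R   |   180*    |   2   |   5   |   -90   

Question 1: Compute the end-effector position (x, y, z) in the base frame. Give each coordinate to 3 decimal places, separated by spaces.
-6.830 -6.732 16.294

after link 1: o_1 = (-2.0000, 0.0000, 4.0000)
after link 2: o_2 = (-4.5000, -2.0000, 8.3301)
after link 3: o_3 = (-7.9641, -6.0000, 10.3301)
after link 4: o_4 = (-6.4641, -6.0000, 12.9282)
after link 5: o_5 = (-9.4952, -7.5000, 11.6782)
after link 6: o_6 = (-6.8301, -6.7321, 16.2942)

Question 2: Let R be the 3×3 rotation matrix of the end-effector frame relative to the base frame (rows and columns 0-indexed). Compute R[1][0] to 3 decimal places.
0.500

End-effector x-axis (col 0 of R) = (0.4330,0.5000,0.7500)
R[1][0] = 0.5000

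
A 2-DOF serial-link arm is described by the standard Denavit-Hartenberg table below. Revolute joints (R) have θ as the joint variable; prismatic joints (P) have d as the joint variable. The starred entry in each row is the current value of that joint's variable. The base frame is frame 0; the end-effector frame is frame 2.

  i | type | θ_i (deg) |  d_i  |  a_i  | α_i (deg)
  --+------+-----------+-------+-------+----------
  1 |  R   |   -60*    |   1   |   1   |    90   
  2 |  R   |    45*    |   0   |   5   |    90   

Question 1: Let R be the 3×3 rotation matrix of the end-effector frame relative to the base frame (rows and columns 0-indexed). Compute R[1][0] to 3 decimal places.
End-effector x-axis (col 0 of R) = (0.3536,-0.6124,0.7071)
R[1][0] = -0.6124

-0.612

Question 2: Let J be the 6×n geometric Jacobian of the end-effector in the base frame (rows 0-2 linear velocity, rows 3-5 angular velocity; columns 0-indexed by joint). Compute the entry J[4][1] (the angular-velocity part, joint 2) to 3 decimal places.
-0.500

axis z_1 = (-0.8660,-0.5000,0.0000); lever o_n−o_1 = (1.7678,-3.0619,3.5355)
cross product → J_v[:, 1] = (-1.7678,3.0619,3.5355)
J_ω[:, 1] = z_1
entry J[4][1] = -0.5000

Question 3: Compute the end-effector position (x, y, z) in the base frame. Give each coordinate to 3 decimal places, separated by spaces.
after link 1: o_1 = (0.5000, -0.8660, 1.0000)
after link 2: o_2 = (2.2678, -3.9279, 4.5355)

2.268 -3.928 4.536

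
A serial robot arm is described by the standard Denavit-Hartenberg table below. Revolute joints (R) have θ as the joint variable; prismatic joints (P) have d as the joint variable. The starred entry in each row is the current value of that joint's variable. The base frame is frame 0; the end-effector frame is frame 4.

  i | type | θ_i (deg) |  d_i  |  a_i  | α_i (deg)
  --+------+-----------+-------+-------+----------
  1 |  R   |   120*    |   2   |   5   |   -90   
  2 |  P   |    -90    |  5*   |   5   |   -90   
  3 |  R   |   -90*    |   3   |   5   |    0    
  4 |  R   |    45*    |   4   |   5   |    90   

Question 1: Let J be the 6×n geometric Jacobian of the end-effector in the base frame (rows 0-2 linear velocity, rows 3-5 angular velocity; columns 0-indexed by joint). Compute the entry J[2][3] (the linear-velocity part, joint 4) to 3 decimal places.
axis z_3 = (-0.5000,0.8660,-0.0000); lever o_n−o_3 = (-5.0619,1.6963,3.5355)
cross product → J_v[:, 3] = (3.0619,1.7678,3.5355)
J_ω[:, 3] = z_3
entry J[2][3] = 3.5355

3.536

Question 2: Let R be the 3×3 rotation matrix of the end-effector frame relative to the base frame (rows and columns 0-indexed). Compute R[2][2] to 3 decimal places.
End-effector z-axis (col 2 of R) = (-0.6124,-0.3536,-0.7071)
R[2][2] = -0.7071

-0.707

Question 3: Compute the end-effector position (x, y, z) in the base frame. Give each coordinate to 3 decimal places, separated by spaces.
after link 1: o_1 = (-2.5000, 4.3301, 2.0000)
after link 2: o_2 = (-6.8301, 1.8301, 7.0000)
after link 3: o_3 = (-12.6603, 1.9282, 7.0000)
after link 4: o_4 = (-17.7221, 3.6245, 10.5355)

-17.722 3.625 10.536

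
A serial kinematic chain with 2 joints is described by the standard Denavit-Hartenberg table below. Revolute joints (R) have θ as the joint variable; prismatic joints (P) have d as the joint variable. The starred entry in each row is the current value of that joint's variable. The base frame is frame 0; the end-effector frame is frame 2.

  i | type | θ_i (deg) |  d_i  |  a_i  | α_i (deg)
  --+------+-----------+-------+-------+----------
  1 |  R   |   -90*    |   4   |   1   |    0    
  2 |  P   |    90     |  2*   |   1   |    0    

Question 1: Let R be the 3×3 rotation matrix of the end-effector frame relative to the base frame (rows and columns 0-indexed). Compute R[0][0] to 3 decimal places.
1.000

End-effector x-axis (col 0 of R) = (1.0000,0.0000,0.0000)
R[0][0] = 1.0000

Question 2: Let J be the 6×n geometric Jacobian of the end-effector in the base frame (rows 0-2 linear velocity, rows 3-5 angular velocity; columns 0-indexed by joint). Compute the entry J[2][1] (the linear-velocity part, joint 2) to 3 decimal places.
1.000

prismatic axis z_1 = (0.0000,0.0000,1.0000)
J_v[:, 1] = z_1; J_ω[:, 1] = (0,0,0)
entry J[2][1] = 1.0000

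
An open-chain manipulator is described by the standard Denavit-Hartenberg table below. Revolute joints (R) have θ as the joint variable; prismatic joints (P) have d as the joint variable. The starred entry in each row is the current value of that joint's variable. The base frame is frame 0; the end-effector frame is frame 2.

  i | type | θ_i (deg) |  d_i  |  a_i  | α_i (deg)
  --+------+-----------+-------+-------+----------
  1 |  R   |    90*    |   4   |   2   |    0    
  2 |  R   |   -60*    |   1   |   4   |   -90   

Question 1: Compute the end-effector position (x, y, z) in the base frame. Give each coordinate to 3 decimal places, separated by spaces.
3.464 4.000 5.000

after link 1: o_1 = (0.0000, 2.0000, 4.0000)
after link 2: o_2 = (3.4641, 4.0000, 5.0000)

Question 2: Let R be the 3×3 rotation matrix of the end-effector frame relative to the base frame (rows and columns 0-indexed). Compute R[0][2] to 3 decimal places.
-0.500

End-effector z-axis (col 2 of R) = (-0.5000,0.8660,0.0000)
R[0][2] = -0.5000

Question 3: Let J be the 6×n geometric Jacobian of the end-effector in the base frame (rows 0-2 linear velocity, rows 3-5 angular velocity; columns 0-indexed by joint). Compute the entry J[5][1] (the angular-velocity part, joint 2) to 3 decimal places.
axis z_1 = (0.0000,0.0000,1.0000); lever o_n−o_1 = (3.4641,2.0000,1.0000)
cross product → J_v[:, 1] = (-2.0000,3.4641,0.0000)
J_ω[:, 1] = z_1
entry J[5][1] = 1.0000

1.000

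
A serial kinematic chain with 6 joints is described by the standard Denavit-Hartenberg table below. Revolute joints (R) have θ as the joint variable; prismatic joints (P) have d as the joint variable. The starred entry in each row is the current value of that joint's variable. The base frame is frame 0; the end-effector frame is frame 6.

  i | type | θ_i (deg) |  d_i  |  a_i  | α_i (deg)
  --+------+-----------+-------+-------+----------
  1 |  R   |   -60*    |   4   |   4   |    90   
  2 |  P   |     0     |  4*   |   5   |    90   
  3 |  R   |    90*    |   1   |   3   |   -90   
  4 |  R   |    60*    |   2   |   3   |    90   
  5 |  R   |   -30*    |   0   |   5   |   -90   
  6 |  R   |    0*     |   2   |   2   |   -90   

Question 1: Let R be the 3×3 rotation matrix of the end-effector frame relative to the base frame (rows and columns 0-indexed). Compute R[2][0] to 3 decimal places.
0.750

End-effector x-axis (col 0 of R) = (-0.1250,-0.6495,0.7500)
R[2][0] = 0.7500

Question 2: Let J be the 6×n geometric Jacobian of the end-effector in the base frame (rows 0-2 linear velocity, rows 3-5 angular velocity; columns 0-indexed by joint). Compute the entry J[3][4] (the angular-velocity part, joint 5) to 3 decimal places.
axis z_4 = (-0.7500,-0.4330,-0.5000); lever o_n−o_4 = (-2.1740,-3.2966,6.1160)
cross product → J_v[:, 4] = (-4.2966,5.6740,1.5311)
J_ω[:, 4] = z_4
entry J[3][4] = -0.7500

-0.750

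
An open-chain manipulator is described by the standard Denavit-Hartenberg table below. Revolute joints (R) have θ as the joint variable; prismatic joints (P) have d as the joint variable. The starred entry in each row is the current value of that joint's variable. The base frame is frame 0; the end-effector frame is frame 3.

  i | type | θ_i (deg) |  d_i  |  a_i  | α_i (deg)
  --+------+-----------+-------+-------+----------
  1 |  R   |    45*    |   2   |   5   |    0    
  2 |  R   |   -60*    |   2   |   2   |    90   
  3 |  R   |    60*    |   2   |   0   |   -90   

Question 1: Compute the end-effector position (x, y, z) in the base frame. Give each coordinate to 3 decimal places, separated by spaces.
after link 1: o_1 = (3.5355, 3.5355, 2.0000)
after link 2: o_2 = (5.4674, 3.0179, 4.0000)
after link 3: o_3 = (4.9497, 1.0860, 4.0000)

4.950 1.086 4.000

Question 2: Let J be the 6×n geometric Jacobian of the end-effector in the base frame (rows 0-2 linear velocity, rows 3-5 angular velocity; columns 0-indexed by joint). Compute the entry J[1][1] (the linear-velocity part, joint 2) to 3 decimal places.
1.414

axis z_1 = (0.0000,0.0000,1.0000); lever o_n−o_1 = (1.4142,-2.4495,2.0000)
cross product → J_v[:, 1] = (2.4495,1.4142,-0.0000)
J_ω[:, 1] = z_1
entry J[1][1] = 1.4142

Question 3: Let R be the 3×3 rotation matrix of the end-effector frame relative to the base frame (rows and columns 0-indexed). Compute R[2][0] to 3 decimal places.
End-effector x-axis (col 0 of R) = (0.4830,-0.1294,0.8660)
R[2][0] = 0.8660

0.866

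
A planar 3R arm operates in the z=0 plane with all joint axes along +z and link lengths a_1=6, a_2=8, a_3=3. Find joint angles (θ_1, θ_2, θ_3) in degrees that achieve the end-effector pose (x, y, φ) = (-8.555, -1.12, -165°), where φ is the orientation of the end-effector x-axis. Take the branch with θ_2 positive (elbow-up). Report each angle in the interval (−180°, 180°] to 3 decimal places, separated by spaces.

wrist centre = target − a_3·(cos φ, sin φ) = (-5.6572, -0.3435)
cos θ_2 = (32.1222−6²−8²)/(2·6·8) = -0.7071; θ_2 = 134.9963° (elbow-up)
β = atan2(-0.3435,-5.6572) = -176.5249°; ψ = atan2(5.6572,0.3435) = 86.5252°
θ_1 = β − ψ = -263.0501°
θ_3 = φ − θ_1 − θ_2 = -36.9462° (wrapped to (-180°,180°])

96.950 134.996 -36.946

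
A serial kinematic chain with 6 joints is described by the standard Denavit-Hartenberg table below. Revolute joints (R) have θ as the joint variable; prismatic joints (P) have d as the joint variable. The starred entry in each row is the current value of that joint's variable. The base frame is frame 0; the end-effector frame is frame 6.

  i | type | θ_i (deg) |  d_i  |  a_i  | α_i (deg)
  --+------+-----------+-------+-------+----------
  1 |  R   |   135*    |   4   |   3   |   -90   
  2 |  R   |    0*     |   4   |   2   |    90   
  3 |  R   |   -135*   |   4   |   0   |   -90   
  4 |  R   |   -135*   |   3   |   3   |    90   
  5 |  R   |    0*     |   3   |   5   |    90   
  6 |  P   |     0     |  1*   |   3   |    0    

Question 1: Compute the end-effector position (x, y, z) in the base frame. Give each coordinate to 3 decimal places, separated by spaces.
-16.263 2.707 13.657

after link 1: o_1 = (-2.1213, 2.1213, 4.0000)
after link 2: o_2 = (-6.3640, 0.7071, 4.0000)
after link 3: o_3 = (-6.3640, 0.7071, 8.0000)
after link 4: o_4 = (-8.4853, 3.7071, 10.1213)
after link 5: o_5 = (-14.1421, 3.7071, 11.5355)
after link 6: o_6 = (-16.2635, 2.7071, 13.6569)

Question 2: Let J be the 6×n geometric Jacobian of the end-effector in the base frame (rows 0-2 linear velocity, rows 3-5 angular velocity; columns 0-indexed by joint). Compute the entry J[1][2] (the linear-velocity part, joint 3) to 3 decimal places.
axis z_2 = (0.0000,0.0000,1.0000); lever o_n−o_2 = (-9.8995,2.0000,9.6569)
cross product → J_v[:, 2] = (-2.0000,-9.8995,0.0000)
J_ω[:, 2] = z_2
entry J[1][2] = -9.8995

-9.899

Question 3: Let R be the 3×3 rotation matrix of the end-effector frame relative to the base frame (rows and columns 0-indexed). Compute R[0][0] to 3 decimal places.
End-effector x-axis (col 0 of R) = (-0.7071,-0.0000,0.7071)
R[0][0] = -0.7071

-0.707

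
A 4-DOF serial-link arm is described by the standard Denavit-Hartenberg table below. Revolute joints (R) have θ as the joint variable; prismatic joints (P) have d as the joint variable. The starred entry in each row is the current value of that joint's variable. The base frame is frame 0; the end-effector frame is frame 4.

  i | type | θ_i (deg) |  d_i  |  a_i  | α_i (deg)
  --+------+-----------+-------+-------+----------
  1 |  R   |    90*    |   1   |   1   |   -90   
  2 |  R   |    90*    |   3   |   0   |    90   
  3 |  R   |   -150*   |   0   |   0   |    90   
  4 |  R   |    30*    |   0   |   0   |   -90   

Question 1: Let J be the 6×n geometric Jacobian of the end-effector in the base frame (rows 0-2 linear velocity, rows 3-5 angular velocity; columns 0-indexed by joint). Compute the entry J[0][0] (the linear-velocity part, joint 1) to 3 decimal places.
axis z_0 = ẑ; lever o_n−o_0 = (-3.0000,1.0000,1.0000)
cross product → J_v[:, 0] = (-1.0000,-3.0000,0.0000)
J_ω[:, 0] = z_0
entry J[0][0] = -1.0000

-1.000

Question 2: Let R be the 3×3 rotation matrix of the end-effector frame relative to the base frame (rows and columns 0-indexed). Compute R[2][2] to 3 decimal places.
End-effector z-axis (col 2 of R) = (-0.2500,0.8660,-0.4330)
R[2][2] = -0.4330

-0.433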